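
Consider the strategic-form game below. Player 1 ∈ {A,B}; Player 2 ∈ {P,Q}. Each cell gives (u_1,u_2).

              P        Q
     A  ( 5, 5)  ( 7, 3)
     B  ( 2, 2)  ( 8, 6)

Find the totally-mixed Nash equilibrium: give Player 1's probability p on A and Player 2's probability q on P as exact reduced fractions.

P1 mixes 2/3 on A; P2 mixes 1/4 on P

P1 indiff ⇒ q·5+(1-q)·7 = q·2+(1-q)·8 ⇒ q(3) = (1-q)(1) ⇒ q = 1/4
P2 indiff ⇒ p·5+(1-p)·2 = p·3+(1-p)·6 ⇒ p(2) = (1-p)(4) ⇒ p = 2/3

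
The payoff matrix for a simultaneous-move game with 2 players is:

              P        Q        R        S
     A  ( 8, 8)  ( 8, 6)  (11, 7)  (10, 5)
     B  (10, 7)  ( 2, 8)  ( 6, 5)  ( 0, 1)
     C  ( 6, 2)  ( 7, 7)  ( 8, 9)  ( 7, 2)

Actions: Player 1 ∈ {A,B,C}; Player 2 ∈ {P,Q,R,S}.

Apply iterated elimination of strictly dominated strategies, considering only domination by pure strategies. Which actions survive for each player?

P1 drop C (A beats it: P:8>6 Q:8>7 R:11>8 S:10>7)
P2 drop R (P beats it: A:8>7 B:7>5)
P2 drop S (P beats it: A:8>5 B:7>1)
P1→{A,B} P2→{P,Q}

IESDS → P1:{A,B} P2:{P,Q}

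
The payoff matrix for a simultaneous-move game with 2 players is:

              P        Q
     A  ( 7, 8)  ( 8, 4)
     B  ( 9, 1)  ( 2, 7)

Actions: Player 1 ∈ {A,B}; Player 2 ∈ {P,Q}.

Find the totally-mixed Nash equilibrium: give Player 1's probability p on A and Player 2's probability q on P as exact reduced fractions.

P1 indiff ⇒ q·7+(1-q)·8 = q·9+(1-q)·2 ⇒ q(-2) = (1-q)(-6) ⇒ q = 3/4
P2 indiff ⇒ p·8+(1-p)·1 = p·4+(1-p)·7 ⇒ p(4) = (1-p)(6) ⇒ p = 3/5

p=3/5, q=3/4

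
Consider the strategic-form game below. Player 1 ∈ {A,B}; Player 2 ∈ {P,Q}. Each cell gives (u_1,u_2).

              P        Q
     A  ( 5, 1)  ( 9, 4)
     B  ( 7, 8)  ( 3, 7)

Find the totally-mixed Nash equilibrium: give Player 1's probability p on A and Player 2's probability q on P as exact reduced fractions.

P1 indiff ⇒ q·5+(1-q)·9 = q·7+(1-q)·3 ⇒ q(-2) = (1-q)(-6) ⇒ q = 3/4
P2 indiff ⇒ p·1+(1-p)·8 = p·4+(1-p)·7 ⇒ p(-3) = (1-p)(-1) ⇒ p = 1/4

P1 mixes 1/4 on A; P2 mixes 3/4 on P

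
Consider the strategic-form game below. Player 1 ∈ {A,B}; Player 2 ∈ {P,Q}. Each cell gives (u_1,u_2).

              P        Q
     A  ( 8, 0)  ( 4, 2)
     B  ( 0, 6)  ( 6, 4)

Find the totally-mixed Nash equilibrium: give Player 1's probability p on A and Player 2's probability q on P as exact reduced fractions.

P1 indiff ⇒ q·8+(1-q)·4 = q·0+(1-q)·6 ⇒ q(8) = (1-q)(2) ⇒ q = 1/5
P2 indiff ⇒ p·0+(1-p)·6 = p·2+(1-p)·4 ⇒ p(-2) = (1-p)(-2) ⇒ p = 1/2

P1 mixes 1/2 on A; P2 mixes 1/5 on P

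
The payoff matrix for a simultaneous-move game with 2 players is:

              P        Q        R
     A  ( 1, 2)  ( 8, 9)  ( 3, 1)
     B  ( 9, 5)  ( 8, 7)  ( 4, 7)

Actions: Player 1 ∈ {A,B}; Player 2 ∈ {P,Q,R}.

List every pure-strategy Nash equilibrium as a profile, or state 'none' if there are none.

PSNE = {(A,Q), (B,Q), (B,R)}

(A,P): not NE [P1→B gives 9>1; P2→Q gives 9>2]
(A,Q): NE
(A,R): not NE [P1→B gives 4>3; P2→Q gives 9>1]
(B,P): not NE [P2→R gives 7>5]
(B,Q): NE
(B,R): NE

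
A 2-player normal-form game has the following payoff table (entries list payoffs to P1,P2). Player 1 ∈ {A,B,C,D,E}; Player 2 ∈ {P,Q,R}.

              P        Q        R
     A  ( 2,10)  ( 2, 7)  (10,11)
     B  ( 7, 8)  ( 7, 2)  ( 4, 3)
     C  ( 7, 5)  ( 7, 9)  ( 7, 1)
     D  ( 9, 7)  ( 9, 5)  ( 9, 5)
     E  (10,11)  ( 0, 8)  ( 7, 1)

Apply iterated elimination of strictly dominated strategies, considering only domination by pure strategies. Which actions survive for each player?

IESDS → P1:{A,D,E} P2:{P,R}

P1 drop B (D beats it: P:9>7 Q:9>7 R:9>4)
P1 drop C (D beats it: P:9>7 Q:9>7 R:9>7)
P2 drop Q (P beats it: A:10>7 D:7>5 E:11>8)
P1→{A,D,E} P2→{P,R}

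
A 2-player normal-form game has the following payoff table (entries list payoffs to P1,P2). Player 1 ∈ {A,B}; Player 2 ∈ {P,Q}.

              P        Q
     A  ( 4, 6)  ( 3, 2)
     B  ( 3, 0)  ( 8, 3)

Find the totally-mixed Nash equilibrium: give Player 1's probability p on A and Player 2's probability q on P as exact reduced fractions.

p=3/7, q=5/6

P1 indiff ⇒ q·4+(1-q)·3 = q·3+(1-q)·8 ⇒ q(1) = (1-q)(5) ⇒ q = 5/6
P2 indiff ⇒ p·6+(1-p)·0 = p·2+(1-p)·3 ⇒ p(4) = (1-p)(3) ⇒ p = 3/7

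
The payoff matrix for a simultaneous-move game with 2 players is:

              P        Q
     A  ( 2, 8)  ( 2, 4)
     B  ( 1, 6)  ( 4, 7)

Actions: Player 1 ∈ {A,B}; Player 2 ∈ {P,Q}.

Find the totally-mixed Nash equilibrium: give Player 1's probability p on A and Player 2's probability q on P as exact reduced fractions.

P1 indiff ⇒ q·2+(1-q)·2 = q·1+(1-q)·4 ⇒ q(1) = (1-q)(2) ⇒ q = 2/3
P2 indiff ⇒ p·8+(1-p)·6 = p·4+(1-p)·7 ⇒ p(4) = (1-p)(1) ⇒ p = 1/5

(p,q) = (1/5, 2/3)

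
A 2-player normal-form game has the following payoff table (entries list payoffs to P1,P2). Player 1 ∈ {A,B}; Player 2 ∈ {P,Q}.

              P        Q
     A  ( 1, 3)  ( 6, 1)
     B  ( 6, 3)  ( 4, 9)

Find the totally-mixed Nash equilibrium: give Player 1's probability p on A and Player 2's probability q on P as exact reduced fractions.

P1 indiff ⇒ q·1+(1-q)·6 = q·6+(1-q)·4 ⇒ q(-5) = (1-q)(-2) ⇒ q = 2/7
P2 indiff ⇒ p·3+(1-p)·3 = p·1+(1-p)·9 ⇒ p(2) = (1-p)(6) ⇒ p = 3/4

p=3/4, q=2/7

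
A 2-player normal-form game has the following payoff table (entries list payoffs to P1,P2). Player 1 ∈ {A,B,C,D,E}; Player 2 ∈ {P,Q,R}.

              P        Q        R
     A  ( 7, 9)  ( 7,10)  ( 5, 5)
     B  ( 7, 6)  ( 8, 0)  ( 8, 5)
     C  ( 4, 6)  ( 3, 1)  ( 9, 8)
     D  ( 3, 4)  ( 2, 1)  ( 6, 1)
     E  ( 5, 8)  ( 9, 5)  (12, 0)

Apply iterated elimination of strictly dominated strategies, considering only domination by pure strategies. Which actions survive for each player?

Remaining: P1:{A,B,E} P2:{P,Q}

P1 drop C (E beats it: P:5>4 Q:9>3 R:12>9)
P1 drop D (B beats it: P:7>3 Q:8>2 R:8>6)
P2 drop R (P beats it: A:9>5 B:6>5 E:8>0)
P1→{A,B,E} P2→{P,Q}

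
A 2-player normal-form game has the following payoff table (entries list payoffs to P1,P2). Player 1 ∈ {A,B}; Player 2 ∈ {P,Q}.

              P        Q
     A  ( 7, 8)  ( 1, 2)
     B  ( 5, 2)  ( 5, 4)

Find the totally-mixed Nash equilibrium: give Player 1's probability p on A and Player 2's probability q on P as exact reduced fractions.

P1 indiff ⇒ q·7+(1-q)·1 = q·5+(1-q)·5 ⇒ q(2) = (1-q)(4) ⇒ q = 2/3
P2 indiff ⇒ p·8+(1-p)·2 = p·2+(1-p)·4 ⇒ p(6) = (1-p)(2) ⇒ p = 1/4

P1 mixes 1/4 on A; P2 mixes 2/3 on P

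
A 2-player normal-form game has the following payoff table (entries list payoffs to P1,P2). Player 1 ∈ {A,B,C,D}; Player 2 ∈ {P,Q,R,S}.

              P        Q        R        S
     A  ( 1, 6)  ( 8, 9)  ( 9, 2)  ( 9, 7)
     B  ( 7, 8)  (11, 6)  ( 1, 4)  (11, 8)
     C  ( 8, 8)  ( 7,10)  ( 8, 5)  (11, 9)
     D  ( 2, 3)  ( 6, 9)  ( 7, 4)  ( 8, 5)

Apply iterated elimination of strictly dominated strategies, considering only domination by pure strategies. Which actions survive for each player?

P1 drop D (C beats it: P:8>2 Q:7>6 R:8>7 S:11>8)
P2 drop R (P beats it: A:6>2 B:8>4 C:8>5)
P1 drop A (B beats it: P:7>1 Q:11>8 S:11>9)
P1→{B,C} P2→{P,Q,S}

IESDS → P1:{B,C} P2:{P,Q,S}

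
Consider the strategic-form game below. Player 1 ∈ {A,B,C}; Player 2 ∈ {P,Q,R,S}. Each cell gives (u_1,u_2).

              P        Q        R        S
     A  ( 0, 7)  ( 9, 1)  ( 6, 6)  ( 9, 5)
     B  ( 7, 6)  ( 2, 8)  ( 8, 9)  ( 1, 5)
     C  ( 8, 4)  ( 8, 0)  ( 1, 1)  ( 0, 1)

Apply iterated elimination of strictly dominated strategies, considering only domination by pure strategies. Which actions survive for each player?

P2 drop Q (R beats it: A:6>1 B:9>8 C:1>0)
P2 drop S (P beats it: A:7>5 B:6>5 C:4>1)
P1 drop A (B beats it: P:7>0 R:8>6)
P1→{B,C} P2→{P,R}

IESDS → P1:{B,C} P2:{P,R}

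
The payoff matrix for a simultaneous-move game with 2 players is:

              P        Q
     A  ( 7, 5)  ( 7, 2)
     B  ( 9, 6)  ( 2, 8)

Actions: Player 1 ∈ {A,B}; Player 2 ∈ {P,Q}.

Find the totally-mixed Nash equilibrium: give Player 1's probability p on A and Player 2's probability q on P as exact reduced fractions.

p=2/5, q=5/7

P1 indiff ⇒ q·7+(1-q)·7 = q·9+(1-q)·2 ⇒ q(-2) = (1-q)(-5) ⇒ q = 5/7
P2 indiff ⇒ p·5+(1-p)·6 = p·2+(1-p)·8 ⇒ p(3) = (1-p)(2) ⇒ p = 2/5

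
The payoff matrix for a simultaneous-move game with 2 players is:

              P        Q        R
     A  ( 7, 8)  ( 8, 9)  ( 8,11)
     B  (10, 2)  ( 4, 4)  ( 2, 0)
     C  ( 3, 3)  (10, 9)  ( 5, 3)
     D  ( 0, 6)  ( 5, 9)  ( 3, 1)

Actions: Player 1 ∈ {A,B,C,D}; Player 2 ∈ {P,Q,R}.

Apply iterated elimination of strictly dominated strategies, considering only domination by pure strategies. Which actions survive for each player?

P1 drop D (A beats it: P:7>0 Q:8>5 R:8>3)
P2 drop P (Q beats it: A:9>8 B:4>2 C:9>3)
P1 drop B (A beats it: Q:8>4 R:8>2)
P1→{A,C} P2→{Q,R}

Remaining: P1:{A,C} P2:{Q,R}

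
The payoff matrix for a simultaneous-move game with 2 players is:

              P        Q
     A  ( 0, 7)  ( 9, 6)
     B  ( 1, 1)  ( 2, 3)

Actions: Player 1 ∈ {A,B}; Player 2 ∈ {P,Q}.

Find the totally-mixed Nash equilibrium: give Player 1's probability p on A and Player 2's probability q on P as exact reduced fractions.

P1 indiff ⇒ q·0+(1-q)·9 = q·1+(1-q)·2 ⇒ q(-1) = (1-q)(-7) ⇒ q = 7/8
P2 indiff ⇒ p·7+(1-p)·1 = p·6+(1-p)·3 ⇒ p(1) = (1-p)(2) ⇒ p = 2/3

(p,q) = (2/3, 7/8)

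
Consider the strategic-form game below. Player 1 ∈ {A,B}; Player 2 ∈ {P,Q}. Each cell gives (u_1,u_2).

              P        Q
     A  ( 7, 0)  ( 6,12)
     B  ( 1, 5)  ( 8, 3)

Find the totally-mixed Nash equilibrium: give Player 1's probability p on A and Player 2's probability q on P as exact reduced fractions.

p=1/7, q=1/4

P1 indiff ⇒ q·7+(1-q)·6 = q·1+(1-q)·8 ⇒ q(6) = (1-q)(2) ⇒ q = 1/4
P2 indiff ⇒ p·0+(1-p)·5 = p·12+(1-p)·3 ⇒ p(-12) = (1-p)(-2) ⇒ p = 1/7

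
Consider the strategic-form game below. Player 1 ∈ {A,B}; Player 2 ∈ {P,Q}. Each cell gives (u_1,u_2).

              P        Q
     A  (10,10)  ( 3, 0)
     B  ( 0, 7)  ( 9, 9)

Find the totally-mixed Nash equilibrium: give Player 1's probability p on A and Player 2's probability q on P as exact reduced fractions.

(p,q) = (1/6, 3/8)

P1 indiff ⇒ q·10+(1-q)·3 = q·0+(1-q)·9 ⇒ q(10) = (1-q)(6) ⇒ q = 3/8
P2 indiff ⇒ p·10+(1-p)·7 = p·0+(1-p)·9 ⇒ p(10) = (1-p)(2) ⇒ p = 1/6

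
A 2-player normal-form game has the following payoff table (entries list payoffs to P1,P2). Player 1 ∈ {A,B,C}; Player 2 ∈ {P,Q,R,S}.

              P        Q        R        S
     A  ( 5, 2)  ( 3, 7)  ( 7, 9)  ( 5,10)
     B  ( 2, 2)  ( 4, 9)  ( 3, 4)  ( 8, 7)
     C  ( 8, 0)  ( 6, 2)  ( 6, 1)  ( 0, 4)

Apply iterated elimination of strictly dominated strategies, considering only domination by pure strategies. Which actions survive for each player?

Survivors P1:{B,C} P2:{Q,S}

P2 drop P (Q beats it: A:7>2 B:9>2 C:2>0)
P2 drop R (S beats it: A:10>9 B:7>4 C:4>1)
P1 drop A (B beats it: Q:4>3 S:8>5)
P1→{B,C} P2→{Q,S}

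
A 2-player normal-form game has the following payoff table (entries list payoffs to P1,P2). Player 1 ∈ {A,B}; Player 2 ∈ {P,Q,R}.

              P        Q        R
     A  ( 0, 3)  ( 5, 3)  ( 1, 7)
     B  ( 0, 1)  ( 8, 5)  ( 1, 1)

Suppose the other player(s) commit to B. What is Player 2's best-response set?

u_2(P vs B) = 1
u_2(Q vs B) = 5
u_2(R vs B) = 1
max payoff 5 at {Q}

argmax u_2 = {Q}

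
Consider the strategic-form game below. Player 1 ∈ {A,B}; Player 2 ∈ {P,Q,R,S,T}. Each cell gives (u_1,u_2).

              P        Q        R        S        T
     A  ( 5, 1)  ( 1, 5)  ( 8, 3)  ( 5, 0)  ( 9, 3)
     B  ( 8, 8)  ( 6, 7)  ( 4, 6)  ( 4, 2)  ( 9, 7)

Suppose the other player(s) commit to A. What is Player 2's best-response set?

u_2(P vs A) = 1
u_2(Q vs A) = 5
u_2(R vs A) = 3
u_2(S vs A) = 0
u_2(T vs A) = 3
max payoff 5 at {Q}

BR_2 = {Q}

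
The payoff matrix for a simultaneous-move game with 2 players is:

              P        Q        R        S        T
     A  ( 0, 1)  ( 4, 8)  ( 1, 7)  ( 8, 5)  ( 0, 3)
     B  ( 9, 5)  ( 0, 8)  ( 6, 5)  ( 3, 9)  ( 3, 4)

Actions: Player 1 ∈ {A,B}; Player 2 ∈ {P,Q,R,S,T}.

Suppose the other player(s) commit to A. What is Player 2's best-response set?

u_2(P vs A) = 1
u_2(Q vs A) = 8
u_2(R vs A) = 7
u_2(S vs A) = 5
u_2(T vs A) = 3
max payoff 8 at {Q}

argmax u_2 = {Q}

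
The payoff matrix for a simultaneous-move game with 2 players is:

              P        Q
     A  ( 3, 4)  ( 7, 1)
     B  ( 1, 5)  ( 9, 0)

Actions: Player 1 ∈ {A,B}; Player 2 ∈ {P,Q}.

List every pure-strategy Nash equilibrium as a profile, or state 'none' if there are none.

(A,P): NE
(A,Q): not NE [P1→B gives 9>7; P2→P gives 4>1]
(B,P): not NE [P1→A gives 3>1]
(B,Q): not NE [P2→P gives 5>0]

PSNE = {(A,P)}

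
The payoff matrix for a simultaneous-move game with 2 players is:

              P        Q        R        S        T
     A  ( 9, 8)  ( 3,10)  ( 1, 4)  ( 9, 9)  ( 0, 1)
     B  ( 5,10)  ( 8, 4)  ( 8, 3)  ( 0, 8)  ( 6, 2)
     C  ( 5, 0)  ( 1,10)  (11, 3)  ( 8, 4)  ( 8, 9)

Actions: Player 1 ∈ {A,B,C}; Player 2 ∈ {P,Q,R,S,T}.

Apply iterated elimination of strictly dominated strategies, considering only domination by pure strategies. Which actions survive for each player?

P2 drop R (Q beats it: A:10>4 B:4>3 C:10>3)
P2 drop T (Q beats it: A:10>1 B:4>2 C:10>9)
P1 drop C (A beats it: P:9>5 Q:3>1 S:9>8)
P1→{A,B} P2→{P,Q,S}

Remaining: P1:{A,B} P2:{P,Q,S}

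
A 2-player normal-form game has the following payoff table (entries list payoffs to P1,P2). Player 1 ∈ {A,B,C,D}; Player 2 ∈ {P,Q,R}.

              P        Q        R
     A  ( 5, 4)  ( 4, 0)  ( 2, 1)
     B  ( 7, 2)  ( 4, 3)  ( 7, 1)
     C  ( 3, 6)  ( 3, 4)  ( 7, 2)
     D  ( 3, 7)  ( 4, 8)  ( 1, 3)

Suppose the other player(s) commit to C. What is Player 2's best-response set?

P2 best: {P}

u_2(P vs C) = 6
u_2(Q vs C) = 4
u_2(R vs C) = 2
max payoff 6 at {P}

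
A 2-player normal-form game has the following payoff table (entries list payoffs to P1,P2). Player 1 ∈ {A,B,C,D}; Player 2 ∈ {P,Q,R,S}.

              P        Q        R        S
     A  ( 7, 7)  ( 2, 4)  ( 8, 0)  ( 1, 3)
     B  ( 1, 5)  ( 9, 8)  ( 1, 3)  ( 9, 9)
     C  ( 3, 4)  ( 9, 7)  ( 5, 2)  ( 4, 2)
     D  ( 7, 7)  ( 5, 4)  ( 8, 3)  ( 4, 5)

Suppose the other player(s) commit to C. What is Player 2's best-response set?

u_2(P vs C) = 4
u_2(Q vs C) = 7
u_2(R vs C) = 2
u_2(S vs C) = 2
max payoff 7 at {Q}

argmax u_2 = {Q}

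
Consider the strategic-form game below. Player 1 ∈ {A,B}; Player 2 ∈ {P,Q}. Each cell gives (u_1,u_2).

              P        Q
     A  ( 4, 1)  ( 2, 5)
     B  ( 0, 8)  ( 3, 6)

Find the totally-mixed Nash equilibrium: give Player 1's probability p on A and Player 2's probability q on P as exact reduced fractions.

P1 indiff ⇒ q·4+(1-q)·2 = q·0+(1-q)·3 ⇒ q(4) = (1-q)(1) ⇒ q = 1/5
P2 indiff ⇒ p·1+(1-p)·8 = p·5+(1-p)·6 ⇒ p(-4) = (1-p)(-2) ⇒ p = 1/3

p=1/3, q=1/5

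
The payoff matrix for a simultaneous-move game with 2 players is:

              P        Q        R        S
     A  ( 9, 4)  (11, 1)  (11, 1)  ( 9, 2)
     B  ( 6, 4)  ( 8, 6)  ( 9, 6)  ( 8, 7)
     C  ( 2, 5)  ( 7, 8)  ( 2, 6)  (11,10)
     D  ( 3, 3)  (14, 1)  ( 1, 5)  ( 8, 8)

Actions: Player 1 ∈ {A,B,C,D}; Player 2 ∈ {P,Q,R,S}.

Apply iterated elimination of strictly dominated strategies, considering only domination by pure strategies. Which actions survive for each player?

P1 drop B (A beats it: P:9>6 Q:11>8 R:11>9 S:9>8)
P2 drop Q (S beats it: A:2>1 C:10>8 D:8>1)
P1 drop D (A beats it: P:9>3 R:11>1 S:9>8)
P2 drop R (S beats it: A:2>1 C:10>6)
P1→{A,C} P2→{P,S}

Remaining: P1:{A,C} P2:{P,S}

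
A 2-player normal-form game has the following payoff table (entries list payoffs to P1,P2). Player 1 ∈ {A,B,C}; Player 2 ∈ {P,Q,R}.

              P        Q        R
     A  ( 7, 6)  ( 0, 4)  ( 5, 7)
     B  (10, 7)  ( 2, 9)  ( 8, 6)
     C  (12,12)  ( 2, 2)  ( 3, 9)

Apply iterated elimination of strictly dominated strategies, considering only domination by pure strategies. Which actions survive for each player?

Survivors P1:{B,C} P2:{P,Q}

P1 drop A (B beats it: P:10>7 Q:2>0 R:8>5)
P2 drop R (P beats it: B:7>6 C:12>9)
P1→{B,C} P2→{P,Q}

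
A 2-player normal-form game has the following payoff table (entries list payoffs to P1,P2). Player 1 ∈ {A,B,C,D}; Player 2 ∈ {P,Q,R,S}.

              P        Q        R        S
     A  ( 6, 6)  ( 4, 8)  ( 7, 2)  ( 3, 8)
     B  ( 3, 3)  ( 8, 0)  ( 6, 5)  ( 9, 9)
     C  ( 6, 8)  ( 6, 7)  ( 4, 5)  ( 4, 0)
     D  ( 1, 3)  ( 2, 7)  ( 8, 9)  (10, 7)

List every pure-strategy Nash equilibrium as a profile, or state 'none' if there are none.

Nash profiles: (C,P), (D,R)

(A,P): not NE [P2→S gives 8>6]
(A,Q): not NE [P1→B gives 8>4]
(A,R): not NE [P1→D gives 8>7; P2→S gives 8>2]
(A,S): not NE [P1→D gives 10>3]
(B,P): not NE [P1→C gives 6>3; P2→S gives 9>3]
(B,Q): not NE [P2→S gives 9>0]
(B,R): not NE [P1→D gives 8>6; P2→S gives 9>5]
(B,S): not NE [P1→D gives 10>9]
(C,P): NE
(C,Q): not NE [P1→B gives 8>6; P2→P gives 8>7]
(C,R): not NE [P1→D gives 8>4; P2→P gives 8>5]
(C,S): not NE [P1→D gives 10>4; P2→P gives 8>0]
(D,P): not NE [P1→C gives 6>1; P2→R gives 9>3]
(D,Q): not NE [P1→B gives 8>2; P2→R gives 9>7]
(D,R): NE
(D,S): not NE [P2→R gives 9>7]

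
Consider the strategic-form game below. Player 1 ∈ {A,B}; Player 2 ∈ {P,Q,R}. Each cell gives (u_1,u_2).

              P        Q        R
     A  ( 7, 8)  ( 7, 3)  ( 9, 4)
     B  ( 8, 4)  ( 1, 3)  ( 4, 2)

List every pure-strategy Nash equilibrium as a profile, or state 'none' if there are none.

(A,P): not NE [P1→B gives 8>7]
(A,Q): not NE [P2→P gives 8>3]
(A,R): not NE [P2→P gives 8>4]
(B,P): NE
(B,Q): not NE [P1→A gives 7>1; P2→P gives 4>3]
(B,R): not NE [P1→A gives 9>4; P2→P gives 4>2]

Nash profiles: (B,P)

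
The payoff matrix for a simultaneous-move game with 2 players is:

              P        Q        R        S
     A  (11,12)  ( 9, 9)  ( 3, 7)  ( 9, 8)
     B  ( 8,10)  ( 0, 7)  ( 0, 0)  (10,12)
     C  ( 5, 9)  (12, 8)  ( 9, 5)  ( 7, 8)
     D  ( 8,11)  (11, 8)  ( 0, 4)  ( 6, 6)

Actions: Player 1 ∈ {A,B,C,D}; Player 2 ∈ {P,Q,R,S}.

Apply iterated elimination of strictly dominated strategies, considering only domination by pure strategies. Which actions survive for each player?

P2 drop Q (P beats it: A:12>9 B:10>7 C:9>8 D:11>8)
P1 drop D (A beats it: P:11>8 R:3>0 S:9>6)
P2 drop R (P beats it: A:12>7 B:10>0 C:9>5)
P1 drop C (A beats it: P:11>5 S:9>7)
P1→{A,B} P2→{P,S}

IESDS → P1:{A,B} P2:{P,S}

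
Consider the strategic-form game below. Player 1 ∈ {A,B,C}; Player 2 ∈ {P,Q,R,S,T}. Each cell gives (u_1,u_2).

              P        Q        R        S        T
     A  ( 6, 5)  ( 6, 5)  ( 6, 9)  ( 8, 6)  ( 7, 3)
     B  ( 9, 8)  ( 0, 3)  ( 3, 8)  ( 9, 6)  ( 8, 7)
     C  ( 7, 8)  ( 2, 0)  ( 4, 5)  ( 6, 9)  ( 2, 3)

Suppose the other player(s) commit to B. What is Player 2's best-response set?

argmax u_2 = {P,R}

u_2(P vs B) = 8
u_2(Q vs B) = 3
u_2(R vs B) = 8
u_2(S vs B) = 6
u_2(T vs B) = 7
max payoff 8 at {P,R}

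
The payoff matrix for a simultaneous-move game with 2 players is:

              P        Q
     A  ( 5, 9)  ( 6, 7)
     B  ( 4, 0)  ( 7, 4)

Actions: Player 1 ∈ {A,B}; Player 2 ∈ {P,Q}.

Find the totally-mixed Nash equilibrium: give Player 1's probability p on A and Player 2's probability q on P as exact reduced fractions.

(p,q) = (2/3, 1/2)

P1 indiff ⇒ q·5+(1-q)·6 = q·4+(1-q)·7 ⇒ q(1) = (1-q)(1) ⇒ q = 1/2
P2 indiff ⇒ p·9+(1-p)·0 = p·7+(1-p)·4 ⇒ p(2) = (1-p)(4) ⇒ p = 2/3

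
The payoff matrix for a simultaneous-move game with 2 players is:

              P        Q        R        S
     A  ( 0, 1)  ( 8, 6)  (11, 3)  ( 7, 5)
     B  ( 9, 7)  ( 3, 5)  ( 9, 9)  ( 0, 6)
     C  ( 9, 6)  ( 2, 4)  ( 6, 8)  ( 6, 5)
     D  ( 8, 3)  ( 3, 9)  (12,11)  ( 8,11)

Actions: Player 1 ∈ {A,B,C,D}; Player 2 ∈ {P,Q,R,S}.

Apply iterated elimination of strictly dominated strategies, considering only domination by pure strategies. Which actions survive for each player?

P2 drop P (R beats it: A:3>1 B:9>7 C:8>6 D:11>3)
P1 drop B (A beats it: Q:8>3 R:11>9 S:7>0)
P1 drop C (A beats it: Q:8>2 R:11>6 S:7>6)
P1→{A,D} P2→{Q,R,S}

Survivors P1:{A,D} P2:{Q,R,S}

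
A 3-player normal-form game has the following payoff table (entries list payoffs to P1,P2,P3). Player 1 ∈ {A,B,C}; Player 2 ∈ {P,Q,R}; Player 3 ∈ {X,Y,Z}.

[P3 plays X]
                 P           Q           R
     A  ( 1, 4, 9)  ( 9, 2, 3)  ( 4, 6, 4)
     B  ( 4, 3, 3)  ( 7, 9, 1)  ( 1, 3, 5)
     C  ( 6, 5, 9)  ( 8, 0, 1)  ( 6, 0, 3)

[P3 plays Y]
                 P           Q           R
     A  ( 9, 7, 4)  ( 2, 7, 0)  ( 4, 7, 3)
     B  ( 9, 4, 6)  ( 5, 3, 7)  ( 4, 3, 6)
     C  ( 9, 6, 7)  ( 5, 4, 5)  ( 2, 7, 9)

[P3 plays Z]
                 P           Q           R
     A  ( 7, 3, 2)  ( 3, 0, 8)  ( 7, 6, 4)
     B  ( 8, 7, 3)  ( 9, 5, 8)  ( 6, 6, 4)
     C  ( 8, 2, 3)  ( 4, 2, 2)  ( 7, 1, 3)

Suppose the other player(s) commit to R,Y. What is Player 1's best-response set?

argmax u_1 = {A,B}

u_1(A vs R,Y) = 4
u_1(B vs R,Y) = 4
u_1(C vs R,Y) = 2
max payoff 4 at {A,B}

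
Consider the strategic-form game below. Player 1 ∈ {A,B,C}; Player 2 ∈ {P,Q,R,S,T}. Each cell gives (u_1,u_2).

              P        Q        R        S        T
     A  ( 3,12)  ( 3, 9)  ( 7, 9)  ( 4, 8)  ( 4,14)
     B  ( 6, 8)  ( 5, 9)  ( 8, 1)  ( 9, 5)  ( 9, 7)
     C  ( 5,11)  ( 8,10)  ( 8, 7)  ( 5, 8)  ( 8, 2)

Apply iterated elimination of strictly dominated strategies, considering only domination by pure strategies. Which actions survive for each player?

Remaining: P1:{B,C} P2:{P,Q}

P1 drop A (B beats it: P:6>3 Q:5>3 R:8>7 S:9>4 T:9>4)
P2 drop R (P beats it: B:8>1 C:11>7)
P2 drop S (P beats it: B:8>5 C:11>8)
P2 drop T (P beats it: B:8>7 C:11>2)
P1→{B,C} P2→{P,Q}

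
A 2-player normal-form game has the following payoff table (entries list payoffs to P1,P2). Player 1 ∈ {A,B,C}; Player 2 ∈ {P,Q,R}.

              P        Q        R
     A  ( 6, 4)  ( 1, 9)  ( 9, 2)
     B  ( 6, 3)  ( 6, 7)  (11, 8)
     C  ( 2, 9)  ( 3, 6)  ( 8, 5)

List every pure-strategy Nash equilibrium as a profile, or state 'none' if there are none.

PSNE = {(B,R)}

(A,P): not NE [P2→Q gives 9>4]
(A,Q): not NE [P1→B gives 6>1]
(A,R): not NE [P1→B gives 11>9; P2→Q gives 9>2]
(B,P): not NE [P2→R gives 8>3]
(B,Q): not NE [P2→R gives 8>7]
(B,R): NE
(C,P): not NE [P1→B gives 6>2]
(C,Q): not NE [P1→B gives 6>3; P2→P gives 9>6]
(C,R): not NE [P1→B gives 11>8; P2→P gives 9>5]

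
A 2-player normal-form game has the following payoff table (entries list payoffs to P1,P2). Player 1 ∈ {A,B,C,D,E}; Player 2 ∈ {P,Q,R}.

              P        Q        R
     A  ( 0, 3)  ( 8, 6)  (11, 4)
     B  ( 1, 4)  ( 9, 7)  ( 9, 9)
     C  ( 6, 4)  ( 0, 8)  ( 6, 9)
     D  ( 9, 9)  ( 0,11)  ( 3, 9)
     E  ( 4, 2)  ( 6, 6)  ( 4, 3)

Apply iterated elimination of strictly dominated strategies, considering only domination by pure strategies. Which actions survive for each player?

Remaining: P1:{A,B} P2:{Q,R}

P2 drop P (Q beats it: A:6>3 B:7>4 C:8>4 D:11>9 E:6>2)
P1 drop C (A beats it: Q:8>0 R:11>6)
P1 drop D (A beats it: Q:8>0 R:11>3)
P1 drop E (A beats it: Q:8>6 R:11>4)
P1→{A,B} P2→{Q,R}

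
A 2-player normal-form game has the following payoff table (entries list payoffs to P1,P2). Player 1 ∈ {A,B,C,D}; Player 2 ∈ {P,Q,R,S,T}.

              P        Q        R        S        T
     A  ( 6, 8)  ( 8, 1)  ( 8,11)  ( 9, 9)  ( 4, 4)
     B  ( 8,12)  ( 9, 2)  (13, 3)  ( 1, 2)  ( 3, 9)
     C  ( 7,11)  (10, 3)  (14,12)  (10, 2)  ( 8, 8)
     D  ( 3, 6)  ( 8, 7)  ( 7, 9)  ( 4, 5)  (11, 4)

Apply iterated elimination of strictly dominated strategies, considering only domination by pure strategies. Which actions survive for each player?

IESDS → P1:{B,C} P2:{P,R}

P1 drop A (C beats it: P:7>6 Q:10>8 R:14>8 S:10>9 T:8>4)
P2 drop Q (R beats it: B:3>2 C:12>3 D:9>7)
P2 drop S (P beats it: B:12>2 C:11>2 D:6>5)
P2 drop T (P beats it: B:12>9 C:11>8 D:6>4)
P1 drop D (B beats it: P:8>3 R:13>7)
P1→{B,C} P2→{P,R}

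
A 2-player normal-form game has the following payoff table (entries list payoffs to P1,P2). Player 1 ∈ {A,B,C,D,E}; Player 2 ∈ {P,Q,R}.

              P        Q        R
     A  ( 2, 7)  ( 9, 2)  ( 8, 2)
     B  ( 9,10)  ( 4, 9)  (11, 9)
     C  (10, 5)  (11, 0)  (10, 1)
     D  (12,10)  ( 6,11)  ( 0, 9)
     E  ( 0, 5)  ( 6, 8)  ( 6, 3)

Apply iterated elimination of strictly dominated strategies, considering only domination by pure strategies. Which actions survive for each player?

Survivors P1:{C,D} P2:{P,Q}

P1 drop A (C beats it: P:10>2 Q:11>9 R:10>8)
P1 drop E (C beats it: P:10>0 Q:11>6 R:10>6)
P2 drop R (P beats it: B:10>9 C:5>1 D:10>9)
P1 drop B (C beats it: P:10>9 Q:11>4)
P1→{C,D} P2→{P,Q}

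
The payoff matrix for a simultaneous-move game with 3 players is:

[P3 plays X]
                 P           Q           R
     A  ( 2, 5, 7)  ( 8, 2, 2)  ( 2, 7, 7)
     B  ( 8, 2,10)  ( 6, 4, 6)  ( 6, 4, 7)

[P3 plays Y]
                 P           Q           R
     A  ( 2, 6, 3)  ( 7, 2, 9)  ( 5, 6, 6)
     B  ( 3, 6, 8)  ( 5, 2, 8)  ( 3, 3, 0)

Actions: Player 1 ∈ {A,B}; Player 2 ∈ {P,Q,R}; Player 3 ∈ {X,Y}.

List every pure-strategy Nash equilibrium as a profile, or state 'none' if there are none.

PSNE = {(B,R,X)}

(A,P,X): not NE [P1→B gives 8>2; P2→R gives 7>5]
(A,P,Y): not NE [P1→B gives 3>2; P3→X gives 7>3]
(A,Q,X): not NE [P2→R gives 7>2; P3→Y gives 9>2]
(A,Q,Y): not NE [P2→R gives 6>2]
(A,R,X): not NE [P1→B gives 6>2]
(A,R,Y): not NE [P3→X gives 7>6]
(B,P,X): not NE [P2→R gives 4>2]
(B,P,Y): not NE [P3→X gives 10>8]
(B,Q,X): not NE [P1→A gives 8>6; P3→Y gives 8>6]
(B,Q,Y): not NE [P1→A gives 7>5; P2→P gives 6>2]
(B,R,X): NE
(B,R,Y): not NE [P1→A gives 5>3; P2→P gives 6>3; P3→X gives 7>0]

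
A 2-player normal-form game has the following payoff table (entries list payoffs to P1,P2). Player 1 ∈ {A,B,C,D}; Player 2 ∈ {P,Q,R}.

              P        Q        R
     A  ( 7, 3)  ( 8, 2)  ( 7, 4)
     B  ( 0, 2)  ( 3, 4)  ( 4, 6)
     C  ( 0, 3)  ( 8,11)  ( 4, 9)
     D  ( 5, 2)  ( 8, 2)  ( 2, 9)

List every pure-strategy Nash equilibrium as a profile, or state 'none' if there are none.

PSNE = {(A,R), (C,Q)}

(A,P): not NE [P2→R gives 4>3]
(A,Q): not NE [P2→R gives 4>2]
(A,R): NE
(B,P): not NE [P1→A gives 7>0; P2→R gives 6>2]
(B,Q): not NE [P1→D gives 8>3; P2→R gives 6>4]
(B,R): not NE [P1→A gives 7>4]
(C,P): not NE [P1→A gives 7>0; P2→Q gives 11>3]
(C,Q): NE
(C,R): not NE [P1→A gives 7>4; P2→Q gives 11>9]
(D,P): not NE [P1→A gives 7>5; P2→R gives 9>2]
(D,Q): not NE [P2→R gives 9>2]
(D,R): not NE [P1→A gives 7>2]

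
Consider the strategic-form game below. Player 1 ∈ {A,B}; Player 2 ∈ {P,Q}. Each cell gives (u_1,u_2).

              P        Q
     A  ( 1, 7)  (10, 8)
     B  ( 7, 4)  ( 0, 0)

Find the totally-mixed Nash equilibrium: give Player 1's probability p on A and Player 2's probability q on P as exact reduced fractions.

p=4/5, q=5/8

P1 indiff ⇒ q·1+(1-q)·10 = q·7+(1-q)·0 ⇒ q(-6) = (1-q)(-10) ⇒ q = 5/8
P2 indiff ⇒ p·7+(1-p)·4 = p·8+(1-p)·0 ⇒ p(-1) = (1-p)(-4) ⇒ p = 4/5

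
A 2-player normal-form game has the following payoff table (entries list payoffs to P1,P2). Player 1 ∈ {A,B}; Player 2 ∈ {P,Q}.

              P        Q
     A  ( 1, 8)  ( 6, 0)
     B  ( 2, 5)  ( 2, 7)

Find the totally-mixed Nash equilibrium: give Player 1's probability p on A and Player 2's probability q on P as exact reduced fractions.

P1 indiff ⇒ q·1+(1-q)·6 = q·2+(1-q)·2 ⇒ q(-1) = (1-q)(-4) ⇒ q = 4/5
P2 indiff ⇒ p·8+(1-p)·5 = p·0+(1-p)·7 ⇒ p(8) = (1-p)(2) ⇒ p = 1/5

(p,q) = (1/5, 4/5)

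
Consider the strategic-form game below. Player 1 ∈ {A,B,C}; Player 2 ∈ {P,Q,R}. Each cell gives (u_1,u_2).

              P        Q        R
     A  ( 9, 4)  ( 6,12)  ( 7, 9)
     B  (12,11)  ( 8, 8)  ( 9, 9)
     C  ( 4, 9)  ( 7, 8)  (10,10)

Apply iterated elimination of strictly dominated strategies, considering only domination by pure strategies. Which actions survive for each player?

Remaining: P1:{B,C} P2:{P,R}

P1 drop A (B beats it: P:12>9 Q:8>6 R:9>7)
P2 drop Q (P beats it: B:11>8 C:9>8)
P1→{B,C} P2→{P,R}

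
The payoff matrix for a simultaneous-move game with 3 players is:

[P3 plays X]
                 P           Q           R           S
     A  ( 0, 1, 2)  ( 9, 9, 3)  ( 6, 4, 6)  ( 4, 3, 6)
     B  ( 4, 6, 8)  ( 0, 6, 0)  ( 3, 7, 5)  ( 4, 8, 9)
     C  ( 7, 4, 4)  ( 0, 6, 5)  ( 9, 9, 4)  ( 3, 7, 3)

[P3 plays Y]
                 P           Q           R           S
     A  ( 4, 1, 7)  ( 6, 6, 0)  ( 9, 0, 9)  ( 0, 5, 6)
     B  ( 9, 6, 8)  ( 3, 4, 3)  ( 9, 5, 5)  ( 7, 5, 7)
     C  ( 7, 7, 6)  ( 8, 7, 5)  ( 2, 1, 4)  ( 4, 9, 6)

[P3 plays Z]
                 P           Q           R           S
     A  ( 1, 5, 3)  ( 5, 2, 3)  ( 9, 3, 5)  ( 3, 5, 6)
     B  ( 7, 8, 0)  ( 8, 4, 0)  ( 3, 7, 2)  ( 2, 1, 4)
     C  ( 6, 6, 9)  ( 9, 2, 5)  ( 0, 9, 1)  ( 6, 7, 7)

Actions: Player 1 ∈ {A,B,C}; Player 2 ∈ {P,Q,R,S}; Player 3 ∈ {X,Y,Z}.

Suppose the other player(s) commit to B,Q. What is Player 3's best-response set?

u_3(X vs B,Q) = 0
u_3(Y vs B,Q) = 3
u_3(Z vs B,Q) = 0
max payoff 3 at {Y}

P3 best: {Y}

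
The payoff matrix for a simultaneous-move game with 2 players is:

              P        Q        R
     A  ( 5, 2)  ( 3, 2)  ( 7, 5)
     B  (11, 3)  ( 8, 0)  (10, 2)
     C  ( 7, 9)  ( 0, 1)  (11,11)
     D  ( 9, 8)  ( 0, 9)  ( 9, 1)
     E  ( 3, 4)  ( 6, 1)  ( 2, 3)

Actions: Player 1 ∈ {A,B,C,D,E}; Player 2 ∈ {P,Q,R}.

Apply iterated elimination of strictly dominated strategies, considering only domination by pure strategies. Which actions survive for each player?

Remaining: P1:{B,C} P2:{P,R}

P1 drop A (B beats it: P:11>5 Q:8>3 R:10>7)
P1 drop D (B beats it: P:11>9 Q:8>0 R:10>9)
P1 drop E (B beats it: P:11>3 Q:8>6 R:10>2)
P2 drop Q (P beats it: B:3>0 C:9>1)
P1→{B,C} P2→{P,R}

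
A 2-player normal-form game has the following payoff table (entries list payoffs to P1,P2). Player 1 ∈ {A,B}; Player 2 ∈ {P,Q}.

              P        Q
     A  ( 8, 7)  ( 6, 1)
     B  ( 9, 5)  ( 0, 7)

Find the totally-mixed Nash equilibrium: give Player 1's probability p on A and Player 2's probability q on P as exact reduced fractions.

P1 mixes 1/4 on A; P2 mixes 6/7 on P

P1 indiff ⇒ q·8+(1-q)·6 = q·9+(1-q)·0 ⇒ q(-1) = (1-q)(-6) ⇒ q = 6/7
P2 indiff ⇒ p·7+(1-p)·5 = p·1+(1-p)·7 ⇒ p(6) = (1-p)(2) ⇒ p = 1/4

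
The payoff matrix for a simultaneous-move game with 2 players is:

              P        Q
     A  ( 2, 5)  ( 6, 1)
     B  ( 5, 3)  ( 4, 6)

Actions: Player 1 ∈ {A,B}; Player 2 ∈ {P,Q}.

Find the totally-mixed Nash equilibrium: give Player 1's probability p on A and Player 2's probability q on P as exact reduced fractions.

(p,q) = (3/7, 2/5)

P1 indiff ⇒ q·2+(1-q)·6 = q·5+(1-q)·4 ⇒ q(-3) = (1-q)(-2) ⇒ q = 2/5
P2 indiff ⇒ p·5+(1-p)·3 = p·1+(1-p)·6 ⇒ p(4) = (1-p)(3) ⇒ p = 3/7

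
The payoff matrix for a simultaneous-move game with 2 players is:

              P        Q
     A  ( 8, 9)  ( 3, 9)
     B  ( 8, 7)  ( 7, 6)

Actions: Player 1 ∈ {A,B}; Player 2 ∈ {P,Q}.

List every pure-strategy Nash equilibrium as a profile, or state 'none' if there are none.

(A,P): NE
(A,Q): not NE [P1→B gives 7>3]
(B,P): NE
(B,Q): not NE [P2→P gives 7>6]

Nash profiles: (A,P), (B,P)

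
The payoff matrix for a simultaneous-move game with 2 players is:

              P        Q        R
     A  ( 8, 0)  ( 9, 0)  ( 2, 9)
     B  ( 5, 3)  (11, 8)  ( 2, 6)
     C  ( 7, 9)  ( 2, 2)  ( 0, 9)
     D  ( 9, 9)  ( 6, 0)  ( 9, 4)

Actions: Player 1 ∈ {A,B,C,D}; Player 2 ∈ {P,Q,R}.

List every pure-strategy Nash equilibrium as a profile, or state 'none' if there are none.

(A,P): not NE [P1→D gives 9>8; P2→R gives 9>0]
(A,Q): not NE [P1→B gives 11>9; P2→R gives 9>0]
(A,R): not NE [P1→D gives 9>2]
(B,P): not NE [P1→D gives 9>5; P2→Q gives 8>3]
(B,Q): NE
(B,R): not NE [P1→D gives 9>2; P2→Q gives 8>6]
(C,P): not NE [P1→D gives 9>7]
(C,Q): not NE [P1→B gives 11>2; P2→R gives 9>2]
(C,R): not NE [P1→D gives 9>0]
(D,P): NE
(D,Q): not NE [P1→B gives 11>6; P2→P gives 9>0]
(D,R): not NE [P2→P gives 9>4]

PSNE = {(B,Q), (D,P)}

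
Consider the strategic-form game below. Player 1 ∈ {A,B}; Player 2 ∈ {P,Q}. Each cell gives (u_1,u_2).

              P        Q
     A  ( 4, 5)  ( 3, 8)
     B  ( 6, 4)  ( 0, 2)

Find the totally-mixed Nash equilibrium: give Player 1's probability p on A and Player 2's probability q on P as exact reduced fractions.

P1 mixes 2/5 on A; P2 mixes 3/5 on P

P1 indiff ⇒ q·4+(1-q)·3 = q·6+(1-q)·0 ⇒ q(-2) = (1-q)(-3) ⇒ q = 3/5
P2 indiff ⇒ p·5+(1-p)·4 = p·8+(1-p)·2 ⇒ p(-3) = (1-p)(-2) ⇒ p = 2/5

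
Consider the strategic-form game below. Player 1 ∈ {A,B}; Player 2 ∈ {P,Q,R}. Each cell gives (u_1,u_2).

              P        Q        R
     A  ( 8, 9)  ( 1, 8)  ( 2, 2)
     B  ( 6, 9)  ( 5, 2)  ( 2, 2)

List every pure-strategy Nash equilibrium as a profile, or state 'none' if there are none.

PSNE = {(A,P)}

(A,P): NE
(A,Q): not NE [P1→B gives 5>1; P2→P gives 9>8]
(A,R): not NE [P2→P gives 9>2]
(B,P): not NE [P1→A gives 8>6]
(B,Q): not NE [P2→P gives 9>2]
(B,R): not NE [P2→P gives 9>2]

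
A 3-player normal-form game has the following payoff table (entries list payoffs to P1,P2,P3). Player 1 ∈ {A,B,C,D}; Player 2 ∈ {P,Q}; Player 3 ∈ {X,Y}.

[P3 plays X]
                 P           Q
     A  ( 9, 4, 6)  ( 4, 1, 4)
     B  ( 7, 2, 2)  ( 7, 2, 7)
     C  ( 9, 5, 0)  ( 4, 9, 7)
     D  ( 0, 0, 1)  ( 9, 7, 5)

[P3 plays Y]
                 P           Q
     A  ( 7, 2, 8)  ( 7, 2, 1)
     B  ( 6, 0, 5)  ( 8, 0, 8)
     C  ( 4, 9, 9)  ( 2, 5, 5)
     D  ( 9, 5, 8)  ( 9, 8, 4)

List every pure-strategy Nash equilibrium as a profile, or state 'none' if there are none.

(A,P,X): not NE [P3→Y gives 8>6]
(A,P,Y): not NE [P1→D gives 9>7]
(A,Q,X): not NE [P1→D gives 9>4; P2→P gives 4>1]
(A,Q,Y): not NE [P1→D gives 9>7; P3→X gives 4>1]
(B,P,X): not NE [P1→C gives 9>7; P3→Y gives 5>2]
(B,P,Y): not NE [P1→D gives 9>6]
(B,Q,X): not NE [P1→D gives 9>7; P3→Y gives 8>7]
(B,Q,Y): not NE [P1→D gives 9>8]
(C,P,X): not NE [P2→Q gives 9>5; P3→Y gives 9>0]
(C,P,Y): not NE [P1→D gives 9>4]
(C,Q,X): not NE [P1→D gives 9>4]
(C,Q,Y): not NE [P1→D gives 9>2; P2→P gives 9>5; P3→X gives 7>5]
(D,P,X): not NE [P1→C gives 9>0; P2→Q gives 7>0; P3→Y gives 8>1]
(D,P,Y): not NE [P2→Q gives 8>5]
(D,Q,X): NE
(D,Q,Y): not NE [P3→X gives 5>4]

PSNE = {(D,Q,X)}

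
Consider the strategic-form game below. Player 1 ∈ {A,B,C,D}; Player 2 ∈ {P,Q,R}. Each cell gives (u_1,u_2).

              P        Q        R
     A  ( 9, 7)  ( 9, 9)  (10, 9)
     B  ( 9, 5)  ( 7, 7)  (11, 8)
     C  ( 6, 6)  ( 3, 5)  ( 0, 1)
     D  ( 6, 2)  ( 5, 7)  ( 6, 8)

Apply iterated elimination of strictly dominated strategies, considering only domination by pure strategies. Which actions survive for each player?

Remaining: P1:{A,B} P2:{Q,R}

P1 drop C (A beats it: P:9>6 Q:9>3 R:10>0)
P1 drop D (A beats it: P:9>6 Q:9>5 R:10>6)
P2 drop P (Q beats it: A:9>7 B:7>5)
P1→{A,B} P2→{Q,R}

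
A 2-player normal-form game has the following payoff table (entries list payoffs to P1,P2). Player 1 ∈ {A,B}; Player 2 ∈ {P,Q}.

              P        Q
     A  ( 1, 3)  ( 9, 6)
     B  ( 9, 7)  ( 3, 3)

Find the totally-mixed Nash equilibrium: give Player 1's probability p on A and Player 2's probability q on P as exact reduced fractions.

P1 mixes 4/7 on A; P2 mixes 3/7 on P

P1 indiff ⇒ q·1+(1-q)·9 = q·9+(1-q)·3 ⇒ q(-8) = (1-q)(-6) ⇒ q = 3/7
P2 indiff ⇒ p·3+(1-p)·7 = p·6+(1-p)·3 ⇒ p(-3) = (1-p)(-4) ⇒ p = 4/7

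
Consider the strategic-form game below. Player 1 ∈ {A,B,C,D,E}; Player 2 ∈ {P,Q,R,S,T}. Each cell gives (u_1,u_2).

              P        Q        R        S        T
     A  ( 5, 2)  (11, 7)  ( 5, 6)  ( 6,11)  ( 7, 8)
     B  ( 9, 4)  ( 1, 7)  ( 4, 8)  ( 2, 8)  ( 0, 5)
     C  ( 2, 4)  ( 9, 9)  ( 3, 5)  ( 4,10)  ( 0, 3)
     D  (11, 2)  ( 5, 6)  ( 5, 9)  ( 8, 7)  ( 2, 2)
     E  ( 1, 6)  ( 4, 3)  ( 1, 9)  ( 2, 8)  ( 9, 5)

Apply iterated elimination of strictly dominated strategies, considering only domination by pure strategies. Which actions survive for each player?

Survivors P1:{A,D} P2:{R,S}

P1 drop B (D beats it: P:11>9 Q:5>1 R:5>4 S:8>2 T:2>0)
P1 drop C (A beats it: P:5>2 Q:11>9 R:5>3 S:6>4 T:7>0)
P2 drop P (R beats it: A:6>2 D:9>2 E:9>6)
P2 drop Q (S beats it: A:11>7 D:7>6 E:8>3)
P2 drop T (S beats it: A:11>8 D:7>2 E:8>5)
P1 drop E (A beats it: R:5>1 S:6>2)
P1→{A,D} P2→{R,S}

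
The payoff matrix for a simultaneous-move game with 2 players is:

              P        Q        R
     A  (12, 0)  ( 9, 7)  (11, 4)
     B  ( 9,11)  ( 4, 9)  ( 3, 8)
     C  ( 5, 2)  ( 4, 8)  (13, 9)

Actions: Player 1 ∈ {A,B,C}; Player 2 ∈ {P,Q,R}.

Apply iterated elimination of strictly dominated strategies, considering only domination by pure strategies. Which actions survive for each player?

P1 drop B (A beats it: P:12>9 Q:9>4 R:11>3)
P2 drop P (Q beats it: A:7>0 C:8>2)
P1→{A,C} P2→{Q,R}

Remaining: P1:{A,C} P2:{Q,R}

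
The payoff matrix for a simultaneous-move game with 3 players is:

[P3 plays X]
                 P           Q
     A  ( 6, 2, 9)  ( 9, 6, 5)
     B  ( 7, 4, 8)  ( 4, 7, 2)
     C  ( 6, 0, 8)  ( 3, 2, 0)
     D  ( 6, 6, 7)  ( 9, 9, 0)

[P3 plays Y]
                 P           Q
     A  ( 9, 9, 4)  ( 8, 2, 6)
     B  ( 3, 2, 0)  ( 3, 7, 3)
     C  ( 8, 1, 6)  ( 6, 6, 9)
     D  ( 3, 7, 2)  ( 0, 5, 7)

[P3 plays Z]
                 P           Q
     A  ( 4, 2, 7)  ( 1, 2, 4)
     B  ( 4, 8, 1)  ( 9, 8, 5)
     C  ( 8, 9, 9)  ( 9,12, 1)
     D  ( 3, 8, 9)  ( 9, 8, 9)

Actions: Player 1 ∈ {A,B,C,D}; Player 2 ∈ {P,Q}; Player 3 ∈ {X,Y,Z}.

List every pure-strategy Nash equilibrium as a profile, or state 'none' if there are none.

PSNE = {(B,Q,Z), (D,Q,Z)}

(A,P,X): not NE [P1→B gives 7>6; P2→Q gives 6>2]
(A,P,Y): not NE [P3→X gives 9>4]
(A,P,Z): not NE [P1→C gives 8>4; P3→X gives 9>7]
(A,Q,X): not NE [P3→Y gives 6>5]
(A,Q,Y): not NE [P2→P gives 9>2]
(A,Q,Z): not NE [P1→D gives 9>1; P3→Y gives 6>4]
(B,P,X): not NE [P2→Q gives 7>4]
(B,P,Y): not NE [P1→A gives 9>3; P2→Q gives 7>2; P3→X gives 8>0]
(B,P,Z): not NE [P1→C gives 8>4; P3→X gives 8>1]
(B,Q,X): not NE [P1→D gives 9>4; P3→Z gives 5>2]
(B,Q,Y): not NE [P1→A gives 8>3; P3→Z gives 5>3]
(B,Q,Z): NE
(C,P,X): not NE [P1→B gives 7>6; P2→Q gives 2>0; P3→Z gives 9>8]
(C,P,Y): not NE [P1→A gives 9>8; P2→Q gives 6>1; P3→Z gives 9>6]
(C,P,Z): not NE [P2→Q gives 12>9]
(C,Q,X): not NE [P1→D gives 9>3; P3→Y gives 9>0]
(C,Q,Y): not NE [P1→A gives 8>6]
(C,Q,Z): not NE [P3→Y gives 9>1]
(D,P,X): not NE [P1→B gives 7>6; P2→Q gives 9>6; P3→Z gives 9>7]
(D,P,Y): not NE [P1→A gives 9>3; P3→Z gives 9>2]
(D,P,Z): not NE [P1→C gives 8>3]
(D,Q,X): not NE [P3→Z gives 9>0]
(D,Q,Y): not NE [P1→A gives 8>0; P2→P gives 7>5; P3→Z gives 9>7]
(D,Q,Z): NE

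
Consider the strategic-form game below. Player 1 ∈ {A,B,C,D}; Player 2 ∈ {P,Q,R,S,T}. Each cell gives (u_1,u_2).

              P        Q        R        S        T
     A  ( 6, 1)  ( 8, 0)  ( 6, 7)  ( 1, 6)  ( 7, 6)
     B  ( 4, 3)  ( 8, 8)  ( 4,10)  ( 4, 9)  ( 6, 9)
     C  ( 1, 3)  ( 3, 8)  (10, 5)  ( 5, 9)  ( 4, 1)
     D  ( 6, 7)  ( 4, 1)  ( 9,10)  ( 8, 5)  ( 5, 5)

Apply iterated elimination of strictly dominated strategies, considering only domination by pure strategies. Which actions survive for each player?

IESDS → P1:{C,D} P2:{R,S}

P2 drop P (R beats it: A:7>1 B:10>3 C:5>3 D:10>7)
P2 drop Q (S beats it: A:6>0 B:9>8 C:9>8 D:5>1)
P2 drop T (R beats it: A:7>6 B:10>9 C:5>1 D:10>5)
P1 drop A (C beats it: R:10>6 S:5>1)
P1 drop B (C beats it: R:10>4 S:5>4)
P1→{C,D} P2→{R,S}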